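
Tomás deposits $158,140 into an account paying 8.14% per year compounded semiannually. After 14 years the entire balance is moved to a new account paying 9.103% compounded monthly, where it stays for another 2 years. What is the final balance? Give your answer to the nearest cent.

$579,330.68

Phase 1: 158,140·(1 + 0.0407)^28 ≈ 483,233.7539.
Phase 2: 483,233.7539·(1 + 0.09103/12)^24 ≈ 579,330.6777.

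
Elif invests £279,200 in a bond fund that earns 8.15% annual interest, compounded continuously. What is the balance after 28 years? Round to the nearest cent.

A = P·e^(rt) = 279,200·e^(0.0815·28) = 279,200·e^2.282.
e^2.282 ≈ 9.796253336751, so A ≈ 2,735,113.9316.

£2,735,113.93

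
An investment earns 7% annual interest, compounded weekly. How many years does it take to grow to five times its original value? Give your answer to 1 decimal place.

(1 + 0.00134615)^(52t) = 5.
52t = ln 5 / ln(1 + 0.00134615) ≈ 1.6094/0.00134525 ≈ 1196.3870.
t ≈ 23.0074.

23.0 years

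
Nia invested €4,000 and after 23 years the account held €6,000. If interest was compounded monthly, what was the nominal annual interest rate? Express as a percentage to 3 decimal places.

The 276-period growth factor is 6,000/4,000 = 1.5.
r/12 = 1.5^(1/276) − 1 ≈ 0.00147016, so r ≈ 12·0.00147016 = 1.76419%.

1.764%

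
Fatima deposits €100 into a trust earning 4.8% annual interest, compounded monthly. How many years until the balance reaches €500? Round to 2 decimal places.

33.60 years

We need (1 + 0.004)^(12t) = 5, so 12t = ln 5 / ln 1.004 ≈ 403.1637.
t ≈ 403.1637/12 = 33.5970 years.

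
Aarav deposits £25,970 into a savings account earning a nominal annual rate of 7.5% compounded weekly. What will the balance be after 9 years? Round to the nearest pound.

£50,981

Periodic rate = 7.5%/52 = 0.00144231; periods = 52·9 = 468.
A = 25,970·(1 + 0.075/52)^468 ≈ 25,970·1.9630780768 ≈ 50,981.1377.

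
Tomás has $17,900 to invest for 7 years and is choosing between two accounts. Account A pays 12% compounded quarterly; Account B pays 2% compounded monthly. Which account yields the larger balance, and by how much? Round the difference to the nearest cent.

A: (1 + 0.03)^28 ≈ 2.2879276757, so 17,900 × 2.2879276757 ≈ 40,953.9054.
B: (1 + 0.02/12)^84 ≈ 1.150139757, so 17,900 × 1.150139757 ≈ 20,587.5016.
Difference ≈ 20,366.4037 in favor of A.

Account A, by $20,366.40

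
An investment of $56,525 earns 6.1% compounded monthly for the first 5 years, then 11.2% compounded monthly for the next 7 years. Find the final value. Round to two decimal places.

Phase 1: 56,525·(1 + 0.061/12)^60 ≈ 76,624.0064.
Phase 2: 76,624.0064·(1 + 0.112/12)^84 ≈ 167,213.9896.

$167,213.99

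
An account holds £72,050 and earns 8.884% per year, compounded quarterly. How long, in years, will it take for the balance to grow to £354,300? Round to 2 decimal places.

18.13 years

(1 + 0.02221)^(4t) = 354,300/72,050 = 4.9174.
4t·ln(1 + 0.02221) = ln(4.9174); 4t = 1.5928/0.021967 ≈ 72.5082.
t ≈ 18.1270 years.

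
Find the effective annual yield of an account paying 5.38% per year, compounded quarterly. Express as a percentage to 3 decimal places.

One year is 4 periods at 0.01345 each: (1 + 0.01345)^4 ≈ 1.054895.
EAR = 1.054895 − 1 ≈ 5.48952%.

5.490%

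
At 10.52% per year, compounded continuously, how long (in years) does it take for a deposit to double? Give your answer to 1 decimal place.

e^(0.1052t) = 2, so 0.1052t = ln 2 ≈ 0.69315.
t ≈ 0.69315/0.1052 ≈ 6.5889.

6.6 years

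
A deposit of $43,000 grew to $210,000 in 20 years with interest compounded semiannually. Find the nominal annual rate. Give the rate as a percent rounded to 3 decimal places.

8.089%

(1 + r/2)^40 = 210,000/43,000 = 4.88372.
1 + r/2 = 4.88372^(1/40) ≈ 1.040444, so r/2 ≈ 0.0404441.
r ≈ 2·0.0404441 = 8.08883%.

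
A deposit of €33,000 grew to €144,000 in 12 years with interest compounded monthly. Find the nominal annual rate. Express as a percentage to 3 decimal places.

12.341%

The 144-period growth factor is 144,000/33,000 = 4.36364.
r/12 = 4.36364^(1/144) − 1 ≈ 0.0102838, so r ≈ 12·0.0102838 = 12.34057%.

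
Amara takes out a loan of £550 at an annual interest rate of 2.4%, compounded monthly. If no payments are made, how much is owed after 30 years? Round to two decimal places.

Periodic rate = 2.4%/12 = 0.002; periods = 12·30 = 360.
A = 550·(1 + 0.002)^360 ≈ 550·2.052956519 ≈ 1,129.1261.

£1,129.13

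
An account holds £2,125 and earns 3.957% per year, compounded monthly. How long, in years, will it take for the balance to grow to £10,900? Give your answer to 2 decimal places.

We need (1 + 0.0032975)^(12t) = 5.1294, so 12t = ln 5.1294 / ln 1.003297 ≈ 496.6445.
t ≈ 496.6445/12 = 41.3870 years.

41.39 years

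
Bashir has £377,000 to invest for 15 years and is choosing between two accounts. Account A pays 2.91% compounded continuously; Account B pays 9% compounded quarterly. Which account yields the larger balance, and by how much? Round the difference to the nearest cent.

A: e^(0.0291·15) = e^0.4365 ≈ 1.54728224249, so 377,000 × 1.54728224249 ≈ 583,325.4054.
B: (1 + 0.0225)^60 ≈ 3.800134785946, so 377,000 × 3.800134785946 ≈ 1,432,650.8143.
Difference ≈ 849,325.4089 in favor of B.

Account B, by £849,325.41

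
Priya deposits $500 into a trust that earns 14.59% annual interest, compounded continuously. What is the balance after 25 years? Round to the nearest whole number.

A = P·e^(rt) = 500·e^(0.1459·25) = 500·e^3.6475.
e^3.6475 ≈ 38.378599517, so A ≈ 19,189.2998.

$19,189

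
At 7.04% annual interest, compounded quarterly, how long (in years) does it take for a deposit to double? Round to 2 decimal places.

(1 + 0.0176)^(4t) = 2.
4t = ln 2 / ln(1 + 0.0176) ≈ 0.69315/0.0174469 ≈ 39.7289.
t ≈ 9.9322.

9.93 years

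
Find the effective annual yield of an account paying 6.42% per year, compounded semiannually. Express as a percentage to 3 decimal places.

6.523%

One year is 2 periods at 0.0321 each: (1 + 0.0321)^2 ≈ 1.06523.
EAR = 1.06523 − 1 ≈ 6.52304%.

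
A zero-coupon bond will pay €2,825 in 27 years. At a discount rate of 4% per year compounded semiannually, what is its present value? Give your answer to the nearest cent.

€969.64

Growth factor = (1 + 0.02)^54 ≈ 2.913461444.
P = 2,825/2.913461444 ≈ 969.6370.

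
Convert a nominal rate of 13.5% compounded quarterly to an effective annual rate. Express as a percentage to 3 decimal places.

EAR = (1 + 13.5%/4)^4 − 1 = (1 + 0.03375)^4 − 1.
(1 + 0.03375)^4 ≈ 1.141989, so EAR ≈ 14.19894%.

14.199%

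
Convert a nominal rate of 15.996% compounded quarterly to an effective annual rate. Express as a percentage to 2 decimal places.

EAR = (1 + 15.996%/4)^4 − 1 = (1 + 0.03999)^4 − 1.
(1 + 0.03999)^4 ≈ 1.169814, so EAR ≈ 16.98136%.

16.98%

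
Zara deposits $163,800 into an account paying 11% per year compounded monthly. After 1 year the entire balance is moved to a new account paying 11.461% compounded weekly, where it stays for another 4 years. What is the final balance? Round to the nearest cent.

$288,900.00

Phase 1: 163,800·(1 + 0.11/12)^12 ≈ 182,754.7454.
Phase 2: 182,754.7454·(1 + 0.11461/52)^208 ≈ 288,899.9967.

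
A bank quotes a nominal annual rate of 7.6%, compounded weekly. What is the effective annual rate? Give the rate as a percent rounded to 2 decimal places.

7.89%

EAR = (1 + 7.6%/52)^52 − 1 = (1 + 0.00146154)^52 − 1.
(1 + 0.00146154)^52 ≈ 1.078903, so EAR ≈ 7.89027%.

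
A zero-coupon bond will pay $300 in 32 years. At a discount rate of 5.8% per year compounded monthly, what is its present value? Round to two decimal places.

$47.10

Periodic rate = 5.8%/12 = 0.00483333; 384 periods.
P = 300/(1 + 0.058/12)^384 ≈ 300/6.36955155 ≈ 47.0991.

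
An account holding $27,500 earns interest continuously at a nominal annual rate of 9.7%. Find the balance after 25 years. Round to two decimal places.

A = P·e^(rt) = 27,500·e^(0.097·25) = 27,500·e^2.425.
e^2.425 ≈ 11.3022294193, so A ≈ 310,811.3090.

$310,811.31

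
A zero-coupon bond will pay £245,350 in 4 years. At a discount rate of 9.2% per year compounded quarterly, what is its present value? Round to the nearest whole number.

Growth factor = (1 + 0.023)^16 ≈ 1.43883217002.
P = 245,350/1.43883217002 ≈ 170,520.2352.

£170,520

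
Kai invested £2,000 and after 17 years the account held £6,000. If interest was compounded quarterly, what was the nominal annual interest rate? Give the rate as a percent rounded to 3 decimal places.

6.515%

The 68-period growth factor is 6,000/2,000 = 3.
r/4 = 3^(1/68) − 1 ≈ 0.0162873, so r ≈ 4·0.0162873 = 6.51491%.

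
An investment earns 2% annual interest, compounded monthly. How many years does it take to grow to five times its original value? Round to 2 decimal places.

(1 + 0.00166667)^(12t) = 5.
12t = ln 5 / ln(1 + 0.00166667) ≈ 1.6094/0.00166528 ≈ 966.4672.
t ≈ 80.5389.

80.54 years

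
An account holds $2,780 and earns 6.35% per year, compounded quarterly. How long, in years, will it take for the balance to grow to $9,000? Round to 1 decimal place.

18.6 years

We need (1 + 0.015875)^(4t) = 3.2374, so 4t = ln 3.2374 / ln 1.015875 ≈ 74.5873.
t ≈ 74.5873/4 = 18.6468 years.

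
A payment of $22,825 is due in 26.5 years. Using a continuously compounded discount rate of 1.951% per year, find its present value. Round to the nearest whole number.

P = A·e^(−rt) = 22,825·e^(−0.517015).
e^(−0.517015) ≈ 0.5962978431, so P ≈ 13,610.4983.

$13,610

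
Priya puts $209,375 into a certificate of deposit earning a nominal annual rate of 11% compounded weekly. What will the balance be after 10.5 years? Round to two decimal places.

$663,750.94

Periodic rate = 11%/52 = 0.00211538; periods = 52·10.5 = 546.
A = 209,375·(1 + 0.11/52)^546 ≈ 209,375·3.17015374107 ≈ 663,750.9395.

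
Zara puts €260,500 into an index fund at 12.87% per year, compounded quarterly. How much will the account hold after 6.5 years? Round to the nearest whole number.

€593,464

Growth factor = (1 + 0.032175)^26 ≈ 2.27817317894.
A ≈ 260,500 × 2.27817317894 ≈ 593,464.1131.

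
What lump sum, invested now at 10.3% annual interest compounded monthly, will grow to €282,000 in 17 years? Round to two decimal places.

Growth factor = (1 + 0.103/12)^204 ≈ 5.71747924924.
P = 282,000/5.71747924924 ≈ 49,322.4352.

€49,322.44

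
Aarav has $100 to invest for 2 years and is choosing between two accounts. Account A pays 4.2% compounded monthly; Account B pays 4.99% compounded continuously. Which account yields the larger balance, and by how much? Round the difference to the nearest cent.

Account B, by $1.75

Account A growth factor: (1 + 0.0035)^24 ≈ 1.0874694; balance ≈ 108.7469.
Account B growth factor: e^(0.0499·2) = e^0.0998 ≈ 1.10494991; balance ≈ 110.4950.
Account B is larger by 1.7481.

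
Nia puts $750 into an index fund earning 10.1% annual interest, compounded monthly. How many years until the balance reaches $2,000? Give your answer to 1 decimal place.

We need (1 + 0.00841667)^(12t) = 2.6667, so 12t = ln 2.6667 / ln 1.008417 ≈ 117.0239.
t ≈ 117.0239/12 = 9.7520 years.

9.8 years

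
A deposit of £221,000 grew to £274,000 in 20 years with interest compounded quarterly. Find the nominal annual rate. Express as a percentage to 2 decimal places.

The 80-period growth factor is 274,000/221,000 = 1.23982.
r/4 = 1.23982^(1/80) − 1 ≈ 0.00269068, so r ≈ 4·0.00269068 = 1.07627%.

1.08%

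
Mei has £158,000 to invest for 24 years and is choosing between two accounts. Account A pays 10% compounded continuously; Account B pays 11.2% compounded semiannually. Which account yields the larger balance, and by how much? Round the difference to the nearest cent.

Account B, by £418,693.32

A: e^(0.1·24) = e^2.4 ≈ 11.02317638064, so 158,000 × 11.02317638064 ≈ 1,741,661.8681.
B: (1 + 0.056)^48 ≈ 13.67313410966, so 158,000 × 13.67313410966 ≈ 2,160,355.1893.
Difference ≈ 418,693.3212 in favor of B.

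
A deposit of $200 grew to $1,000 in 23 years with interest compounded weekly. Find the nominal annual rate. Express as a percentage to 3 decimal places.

The 1196-period growth factor is 1,000/200 = 5.
r/52 = 5^(1/1196) − 1 ≈ 0.00134659, so r ≈ 52·0.00134659 = 7.00227%.

7.002%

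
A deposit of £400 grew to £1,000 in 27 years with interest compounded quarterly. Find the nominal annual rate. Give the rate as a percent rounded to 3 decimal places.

3.408%

The 108-period growth factor is 1,000/400 = 2.5.
r/4 = 2.5^(1/108) − 1 ≈ 0.00852027, so r ≈ 4·0.00852027 = 3.40811%.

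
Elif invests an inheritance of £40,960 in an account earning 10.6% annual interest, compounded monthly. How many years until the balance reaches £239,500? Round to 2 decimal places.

16.73 years

We need (1 + 0.00883333)^(12t) = 5.8472, so 12t = ln 5.8472 / ln 1.008833 ≈ 200.8014.
t ≈ 200.8014/12 = 16.7334 years.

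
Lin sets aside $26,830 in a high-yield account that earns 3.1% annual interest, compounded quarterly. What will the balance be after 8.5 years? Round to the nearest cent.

Growth factor = (1 + 0.00775)^34 ≈ 1.3001559028.
A ≈ 26,830 × 1.3001559028 ≈ 34,883.1829.

$34,883.18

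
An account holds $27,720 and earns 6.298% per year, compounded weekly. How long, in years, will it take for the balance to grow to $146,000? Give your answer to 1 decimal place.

We need (1 + 0.00121115)^(52t) = 5.267, so 52t = ln 5.267 / ln 1.001211 ≈ 1372.6236.
t ≈ 1372.6236/52 = 26.3966 years.

26.4 years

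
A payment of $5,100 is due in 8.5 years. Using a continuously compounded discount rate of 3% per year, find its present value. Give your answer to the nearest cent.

$3,952.07

P = A·e^(−rt) = 5,100·e^(−0.255).
e^(−0.255) ≈ 0.774916498, so P ≈ 3,952.0741.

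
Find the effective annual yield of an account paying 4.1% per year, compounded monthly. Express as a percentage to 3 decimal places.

4.178%

One year is 12 periods at 0.00341667 each: (1 + 0.00341667)^12 ≈ 1.041779.
EAR = 1.041779 − 1 ≈ 4.17793%.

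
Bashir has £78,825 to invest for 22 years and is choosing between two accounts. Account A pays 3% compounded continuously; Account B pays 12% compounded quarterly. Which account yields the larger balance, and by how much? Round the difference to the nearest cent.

Account B, by £910,016.45

A: e^(0.03·22) = e^0.66 ≈ 1.9347923344, so 78,825 × 1.9347923344 ≈ 152,510.0058.
B: (1 + 0.03)^88 ≈ 13.47956179621, so 78,825 × 13.47956179621 ≈ 1,062,526.4586.
Difference ≈ 910,016.4528 in favor of B.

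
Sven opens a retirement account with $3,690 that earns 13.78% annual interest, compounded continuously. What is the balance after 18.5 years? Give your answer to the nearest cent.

A = P·e^(rt) = 3,690·e^(0.1378·18.5) = 3,690·e^2.5493.
e^2.5493 ≈ 12.798141947, so A ≈ 47,225.1438.

$47,225.14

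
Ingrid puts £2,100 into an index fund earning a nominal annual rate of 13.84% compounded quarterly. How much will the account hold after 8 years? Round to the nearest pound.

Periodic rate = 13.84%/4 = 0.0346; periods = 4·8 = 32.
A = 2,100·(1 + 0.0346)^32 ≈ 2,100·2.969745072 ≈ 6,236.4647.

£6,236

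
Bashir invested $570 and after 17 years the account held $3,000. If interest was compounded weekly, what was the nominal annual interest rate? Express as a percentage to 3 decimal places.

(1 + r/52)^884 = 3,000/570 = 5.26316.
1 + r/52 = 5.26316^(1/884) ≈ 1.00188, so r/52 ≈ 0.00188042.
r ≈ 52·0.00188042 = 9.77819%.

9.778%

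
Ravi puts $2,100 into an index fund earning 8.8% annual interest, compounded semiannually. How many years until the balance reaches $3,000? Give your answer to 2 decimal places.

(1 + 0.044)^(2t) = 3,000/2,100 = 1.4286.
2t·ln(1 + 0.044) = ln(1.4286); 2t = 0.35667/0.0430595 ≈ 8.2833.
t ≈ 4.1417 years.

4.14 years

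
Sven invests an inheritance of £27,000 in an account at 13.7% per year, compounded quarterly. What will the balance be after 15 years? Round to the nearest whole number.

Growth factor = (1 + 0.03425)^60 ≈ 7.54278578706.
A ≈ 27,000 × 7.54278578706 ≈ 203,655.2163.

£203,655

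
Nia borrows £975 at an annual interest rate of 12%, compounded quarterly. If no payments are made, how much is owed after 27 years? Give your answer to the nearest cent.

Periodic rate = 12%/4 = 0.03; periods = 4·27 = 108.
A = 975·(1 + 0.03)^108 ≈ 975·24.345587999 ≈ 23,736.9483.

£23,736.95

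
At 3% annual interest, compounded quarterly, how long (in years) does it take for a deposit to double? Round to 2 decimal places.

23.19 years

(1 + 0.0075)^(4t) = 2.
4t = ln 2 / ln(1 + 0.0075) ≈ 0.69315/0.00747201 ≈ 92.7658.
t ≈ 23.1914.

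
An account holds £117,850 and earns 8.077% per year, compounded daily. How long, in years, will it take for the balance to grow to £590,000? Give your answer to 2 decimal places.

We need (1 + 0.000221288)^(365t) = 5.0064, so 365t = ln 5.0064 / ln 1.000221 ≈ 7279.6108.
t ≈ 7279.6108/365 = 19.9441 years.

19.94 years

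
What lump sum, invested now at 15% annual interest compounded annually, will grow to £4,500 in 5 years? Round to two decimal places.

£2,237.30

Growth factor = (1 + 0.15)^5 ≈ 2.011357187.
P = 4,500/2.011357187 ≈ 2,237.2953.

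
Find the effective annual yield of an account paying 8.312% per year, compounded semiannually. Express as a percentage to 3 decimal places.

EAR = (1 + 8.312%/2)^2 − 1 = (1 + 0.04156)^2 − 1.
(1 + 0.04156)^2 ≈ 1.084847, so EAR ≈ 8.48472%.

8.485%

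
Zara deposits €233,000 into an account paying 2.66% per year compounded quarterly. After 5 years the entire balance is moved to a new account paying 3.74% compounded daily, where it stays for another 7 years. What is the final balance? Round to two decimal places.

€345,635.51

Phase 1: 233,000·(1 + 0.00665)^20 ≈ 266,027.0990.
Phase 2: 266,027.0990·(1 + 0.0374/365)^2555 ≈ 345,635.5055.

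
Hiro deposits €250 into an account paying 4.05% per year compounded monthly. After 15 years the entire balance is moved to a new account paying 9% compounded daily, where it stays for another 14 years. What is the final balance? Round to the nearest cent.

After 15 years at 4.05%: 250 × 1.833959232 ≈ 458.4898.
Then 14 years at 9%: 458.4898 × 3.524873972 ≈ 1,616.1188.

€1,616.12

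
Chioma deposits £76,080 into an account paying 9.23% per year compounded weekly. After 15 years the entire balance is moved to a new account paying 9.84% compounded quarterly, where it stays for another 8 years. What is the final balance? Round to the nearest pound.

£660,325

After 15 years at 9.23%: 76,080 × 3.98793163124 ≈ 303,401.8385.
Then 8 years at 9.84%: 303,401.8385 × 2.17640266632 ≈ 660,324.5703.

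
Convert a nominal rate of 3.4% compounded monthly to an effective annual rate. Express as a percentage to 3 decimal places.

One year is 12 periods at 0.00283333 each: (1 + 0.00283333)^12 ≈ 1.034535.
EAR = 1.034535 − 1 ≈ 3.45349%.

3.453%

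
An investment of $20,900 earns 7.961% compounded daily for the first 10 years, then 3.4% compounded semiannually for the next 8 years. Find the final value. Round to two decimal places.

Phase 1: 20,900·(1 + 0.07961/365)^3650 ≈ 46,328.7331.
Phase 2: 46,328.7331·(1 + 0.017)^16 ≈ 60,671.6311.

$60,671.63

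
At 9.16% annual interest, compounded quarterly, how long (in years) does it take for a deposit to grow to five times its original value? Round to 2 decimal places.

(1 + 0.0229)^(4t) = 5.
4t = ln 5 / ln(1 + 0.0229) ≈ 1.6094/0.0226417 ≈ 71.0828.
t ≈ 17.7707.

17.77 years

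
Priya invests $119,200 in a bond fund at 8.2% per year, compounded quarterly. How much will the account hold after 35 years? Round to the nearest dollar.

Periodic rate = 8.2%/4 = 0.0205; periods = 4·35 = 140.
A = 119,200·(1 + 0.0205)^140 ≈ 119,200·17.13252078189 ≈ 2,042,196.4772.

$2,042,196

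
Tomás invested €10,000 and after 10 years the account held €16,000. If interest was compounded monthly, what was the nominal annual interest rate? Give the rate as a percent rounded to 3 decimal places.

4.709%

(1 + r/12)^120 = 16,000/10,000 = 1.6.
1 + r/12 = 1.6^(1/120) ≈ 1.003924, so r/12 ≈ 0.00392438.
r ≈ 12·0.00392438 = 4.70925%.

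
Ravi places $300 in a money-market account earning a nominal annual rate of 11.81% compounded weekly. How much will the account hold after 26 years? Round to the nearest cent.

Periodic rate = 11.81%/52 = 0.00227115; periods = 52·26 = 1352.
A = 300·(1 + 0.1181/52)^1352 ≈ 300·21.47991619 ≈ 6,443.9749.

$6,443.97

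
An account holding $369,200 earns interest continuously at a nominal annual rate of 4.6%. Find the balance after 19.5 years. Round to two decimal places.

$905,365.29

A = P·e^(rt) = 369,200·e^(0.046·19.5) = 369,200·e^0.897.
e^0.897 ≈ 2.45223535898, so A ≈ 905,365.2945.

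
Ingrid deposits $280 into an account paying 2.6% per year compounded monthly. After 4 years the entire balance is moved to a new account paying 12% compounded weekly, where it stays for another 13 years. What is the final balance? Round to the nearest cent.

$1,475.69

After 4 years at 2.6%: 280 × 1.109475627 ≈ 310.6532.
Then 13 years at 12%: 310.6532 × 4.750276203 ≈ 1,475.6884.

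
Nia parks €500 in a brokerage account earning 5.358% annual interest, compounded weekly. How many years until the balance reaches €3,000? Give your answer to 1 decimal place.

(1 + 0.00103038)^(52t) = 3,000/500 = 6.
52t·ln(1 + 0.00103038) = ln(6); 52t = 1.7918/0.00102985 ≈ 1739.8187.
t ≈ 33.4581 years.

33.5 years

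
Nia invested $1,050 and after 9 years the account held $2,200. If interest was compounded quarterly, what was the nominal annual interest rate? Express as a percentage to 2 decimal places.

The 36-period growth factor is 2,200/1,050 = 2.09524.
r/4 = 2.09524^(1/36) − 1 ≈ 0.0207588, so r ≈ 4·0.0207588 = 8.30354%.

8.30%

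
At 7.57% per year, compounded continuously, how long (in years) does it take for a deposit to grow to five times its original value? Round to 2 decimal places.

21.26 years

e^(0.0757t) = 5, so 0.0757t = ln 5 ≈ 1.6094.
t ≈ 1.6094/0.0757 ≈ 21.2607.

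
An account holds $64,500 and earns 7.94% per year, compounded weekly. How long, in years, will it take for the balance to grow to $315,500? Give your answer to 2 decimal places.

20.01 years

(1 + 0.00152692)^(52t) = 315,500/64,500 = 4.8915.
52t·ln(1 + 0.00152692) = ln(4.8915); 52t = 1.5875/0.00152576 ≈ 1040.4618.
t ≈ 20.0089 years.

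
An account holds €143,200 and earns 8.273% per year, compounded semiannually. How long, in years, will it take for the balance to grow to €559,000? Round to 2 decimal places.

(1 + 0.041365)^(2t) = 559,000/143,200 = 3.9036.
2t·ln(1 + 0.041365) = ln(3.9036); 2t = 1.3619/0.0405324 ≈ 33.6005.
t ≈ 16.8002 years.

16.80 years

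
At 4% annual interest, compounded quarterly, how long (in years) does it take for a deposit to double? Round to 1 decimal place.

(1 + 0.01)^(4t) = 2.
4t = ln 2 / ln(1 + 0.01) ≈ 0.69315/0.00995033 ≈ 69.6607.
t ≈ 17.4152.

17.4 years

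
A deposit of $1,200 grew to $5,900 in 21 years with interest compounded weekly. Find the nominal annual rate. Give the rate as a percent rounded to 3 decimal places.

The 1092-period growth factor is 5,900/1,200 = 4.91667.
r/52 = 4.91667^(1/1092) − 1 ≈ 0.00145952, so r ≈ 52·0.00145952 = 7.58949%.

7.589%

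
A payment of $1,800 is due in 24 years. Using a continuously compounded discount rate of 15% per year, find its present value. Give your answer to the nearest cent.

$49.18

P = A·e^(−rt) = 1,800·e^(−3.6).
e^(−3.6) ≈ 0.02732372245, so P ≈ 49.1827.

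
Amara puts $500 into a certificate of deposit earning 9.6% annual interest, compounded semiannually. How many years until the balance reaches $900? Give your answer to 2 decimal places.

We need (1 + 0.048)^(2t) = 1.8, so 2t = ln 1.8 / ln 1.048 ≈ 12.5372.
t ≈ 12.5372/2 = 6.2686 years.

6.27 years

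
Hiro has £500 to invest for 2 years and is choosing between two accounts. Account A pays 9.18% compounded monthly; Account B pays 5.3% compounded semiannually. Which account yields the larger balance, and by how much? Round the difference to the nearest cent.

Account A, by £45.20

Account A growth factor: (1 + 0.00765)^24 ≈ 1.20069588; balance ≈ 600.3479.
Account B growth factor: (1 + 0.0265)^4 ≈ 1.11028843; balance ≈ 555.1442.
Account A is larger by 45.2037.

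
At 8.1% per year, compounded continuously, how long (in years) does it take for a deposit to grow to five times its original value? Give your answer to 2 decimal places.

19.87 years

e^(0.081t) = 5, so 0.081t = ln 5 ≈ 1.6094.
t ≈ 1.6094/0.081 ≈ 19.8696.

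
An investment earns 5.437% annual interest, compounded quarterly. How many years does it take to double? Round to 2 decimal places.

(1 + 0.0135925)^(4t) = 2.
4t = ln 2 / ln(1 + 0.0135925) ≈ 0.69315/0.013501 ≈ 51.3406.
t ≈ 12.8352.

12.84 years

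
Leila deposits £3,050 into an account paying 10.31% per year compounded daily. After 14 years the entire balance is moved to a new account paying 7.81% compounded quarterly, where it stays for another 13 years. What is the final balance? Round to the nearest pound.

£35,299

Phase 1: 3,050·(1 + 0.1031/365)^5110 ≈ 12,914.3329.
Phase 2: 12,914.3329·(1 + 0.019525)^52 ≈ 35,298.9446.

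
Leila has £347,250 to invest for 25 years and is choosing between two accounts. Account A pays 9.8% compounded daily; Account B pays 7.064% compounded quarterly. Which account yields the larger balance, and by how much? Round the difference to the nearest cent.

Account A, by £2,023,270.38

A: (1 + 0.098/365)^9125 ≈ 11.58453657296, so 347,250 × 11.58453657296 ≈ 4,022,730.3250.
B: (1 + 0.01766)^100 ≈ 5.757983997254, so 347,250 × 5.757983997254 ≈ 1,999,459.9430.
Difference ≈ 2,023,270.3819 in favor of A.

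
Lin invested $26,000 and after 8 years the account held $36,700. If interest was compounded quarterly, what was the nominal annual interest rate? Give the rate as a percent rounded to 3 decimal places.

4.332%

(1 + r/4)^32 = 36,700/26,000 = 1.41154.
1 + r/4 = 1.41154^(1/32) ≈ 1.010829, so r/4 ≈ 0.0108295.
r ≈ 4·0.0108295 = 4.33179%.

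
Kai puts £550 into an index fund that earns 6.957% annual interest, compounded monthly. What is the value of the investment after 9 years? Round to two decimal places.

Periodic rate = 6.957%/12 = 0.0057975; periods = 12·9 = 108.
A = 550·(1 + 0.0057975)^108 ≈ 550·1.866979698 ≈ 1,026.8388.

£1,026.84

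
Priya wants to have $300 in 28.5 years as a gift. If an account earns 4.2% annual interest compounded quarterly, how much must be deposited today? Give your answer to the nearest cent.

Periodic rate = 4.2%/4 = 0.0105; 114 periods.
P = 300/(1 + 0.0105)^114 ≈ 300/3.28957835 ≈ 91.1971.

$91.20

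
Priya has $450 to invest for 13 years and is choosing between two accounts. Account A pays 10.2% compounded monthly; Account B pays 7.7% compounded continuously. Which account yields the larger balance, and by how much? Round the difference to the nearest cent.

Account A, by $460.76

Account A growth factor: (1 + 0.0085)^156 ≈ 3.744904936; balance ≈ 1,685.2072.
Account B growth factor: e^(0.077·13) = e^1.001 ≈ 2.72100147; balance ≈ 1,224.4507.
Account A is larger by 460.7566.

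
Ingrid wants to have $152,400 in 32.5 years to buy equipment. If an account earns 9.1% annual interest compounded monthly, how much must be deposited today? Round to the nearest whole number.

$8,006

Periodic rate = 9.1%/12 = 0.00758333; 390 periods.
P = 152,400/(1 + 0.091/12)^390 ≈ 152,400/19.036201675 ≈ 8,005.7988.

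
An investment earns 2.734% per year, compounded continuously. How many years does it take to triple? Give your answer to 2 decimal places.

40.18 years

e^(0.02734t) = 3, so 0.02734t = ln 3 ≈ 1.0986.
t ≈ 1.0986/0.02734 ≈ 40.1833.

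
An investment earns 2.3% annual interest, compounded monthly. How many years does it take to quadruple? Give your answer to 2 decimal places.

(1 + 0.00191667)^(12t) = 4.
12t = ln 4 / ln(1 + 0.00191667) ≈ 1.3863/0.00191483 ≈ 723.9769.
t ≈ 60.3314.

60.33 years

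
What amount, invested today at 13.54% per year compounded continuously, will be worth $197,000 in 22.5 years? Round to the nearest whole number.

P = A·e^(−rt) = 197,000·e^(−3.0465).
e^(−3.0465) ≈ 0.0475249710386, so P ≈ 9,362.4193.

$9,362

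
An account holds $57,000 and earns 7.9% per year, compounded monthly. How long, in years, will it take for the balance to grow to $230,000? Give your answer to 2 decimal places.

17.72 years

We need (1 + 0.00658333)^(12t) = 4.0351, so 12t = ln 4.0351 / ln 1.006583 ≈ 212.5997.
t ≈ 212.5997/12 = 17.7166 years.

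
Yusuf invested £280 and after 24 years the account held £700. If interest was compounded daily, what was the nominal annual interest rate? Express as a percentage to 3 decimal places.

The 8760-period growth factor is 700/280 = 2.5.
r/365 = 2.5^(1/8760) − 1 ≈ 0.000104605, so r ≈ 365·0.000104605 = 3.81808%.

3.818%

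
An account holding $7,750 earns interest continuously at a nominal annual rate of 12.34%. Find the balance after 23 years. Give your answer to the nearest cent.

$132,408.63

A = P·e^(rt) = 7,750·e^(0.1234·23) = 7,750·e^2.8382.
e^2.8382 ≈ 17.0849848701, so A ≈ 132,408.6327.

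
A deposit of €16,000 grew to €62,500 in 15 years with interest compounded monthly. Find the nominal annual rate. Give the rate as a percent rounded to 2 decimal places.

(1 + r/12)^180 = 62,500/16,000 = 3.90625.
1 + r/12 = 3.90625^(1/180) ≈ 1.007599, so r/12 ≈ 0.0075986.
r ≈ 12·0.0075986 = 9.11832%.

9.12%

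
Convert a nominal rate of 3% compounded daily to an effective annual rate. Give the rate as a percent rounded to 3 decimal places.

One year is 365 periods at 0.0000821918 each: (1 + 0.0000821918)^365 ≈ 1.030453.
EAR = 1.030453 − 1 ≈ 3.04533%.

3.045%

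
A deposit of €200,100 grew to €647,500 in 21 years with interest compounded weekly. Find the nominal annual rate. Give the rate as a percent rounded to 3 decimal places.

5.595%

(1 + r/52)^1092 = 647,500/200,100 = 3.23588.
1 + r/52 = 3.23588^(1/1092) ≈ 1.001076, so r/52 ≈ 0.00107595.
r ≈ 52·0.00107595 = 5.59492%.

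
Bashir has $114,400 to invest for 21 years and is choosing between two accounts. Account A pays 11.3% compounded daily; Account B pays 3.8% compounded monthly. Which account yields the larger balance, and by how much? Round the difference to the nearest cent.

A: (1 + 0.113/365)^7665 ≈ 10.72559293283, so 114,400 × 10.72559293283 ≈ 1,227,007.8315.
B: (1 + 0.038/12)^252 ≈ 2.21829561731, so 114,400 × 2.21829561731 ≈ 253,773.0186.
Difference ≈ 973,234.8129 in favor of A.

Account A, by $973,234.81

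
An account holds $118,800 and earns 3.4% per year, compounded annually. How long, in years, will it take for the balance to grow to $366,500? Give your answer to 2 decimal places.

(1 + 0.034)^t = 366,500/118,800 = 3.085.
t·ln(1 + 0.034) = ln(3.085); t = 1.1266/0.0334348 ≈ 33.6942.

33.69 years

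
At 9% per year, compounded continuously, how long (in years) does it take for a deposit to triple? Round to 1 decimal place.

12.2 years

e^(0.09t) = 3, so 0.09t = ln 3 ≈ 1.0986.
t ≈ 1.0986/0.09 ≈ 12.2068.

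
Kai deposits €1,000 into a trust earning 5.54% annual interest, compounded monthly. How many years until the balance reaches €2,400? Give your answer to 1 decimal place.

15.8 years

(1 + 0.00461667)^(12t) = 2,400/1,000 = 2.4.
12t·ln(1 + 0.00461667) = ln(2.4); 12t = 0.87547/0.00460604 ≈ 190.0696.
t ≈ 15.8391 years.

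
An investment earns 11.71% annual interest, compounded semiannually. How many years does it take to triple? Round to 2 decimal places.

(1 + 0.05855)^(2t) = 3.
2t = ln 3 / ln(1 + 0.05855) ≈ 1.0986/0.0569 ≈ 19.3078.
t ≈ 9.6539.

9.65 years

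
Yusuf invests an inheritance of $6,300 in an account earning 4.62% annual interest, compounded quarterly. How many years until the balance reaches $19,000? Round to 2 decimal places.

(1 + 0.01155)^(4t) = 19,000/6,300 = 3.0159.
4t·ln(1 + 0.01155) = ln(3.0159); 4t = 1.1039/0.0114838 ≈ 96.1257.
t ≈ 24.0314 years.

24.03 years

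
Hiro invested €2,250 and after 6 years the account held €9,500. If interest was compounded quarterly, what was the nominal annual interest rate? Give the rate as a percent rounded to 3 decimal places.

24.741%

The 24-period growth factor is 9,500/2,250 = 4.22222.
r/4 = 4.22222^(1/24) − 1 ≈ 0.0618525, so r ≈ 4·0.0618525 = 24.74102%.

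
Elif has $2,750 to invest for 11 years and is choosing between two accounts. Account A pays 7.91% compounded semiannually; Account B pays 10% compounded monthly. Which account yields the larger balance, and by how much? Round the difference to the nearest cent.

A: (1 + 0.03955)^22 ≈ 2.347461188, so 2,750 × 2.347461188 ≈ 6,455.5183.
B: (1 + 0.1/12)^132 ≈ 2.990504109, so 2,750 × 2.990504109 ≈ 8,223.8863.
Difference ≈ 1,768.3680 in favor of B.

Account B, by $1,768.37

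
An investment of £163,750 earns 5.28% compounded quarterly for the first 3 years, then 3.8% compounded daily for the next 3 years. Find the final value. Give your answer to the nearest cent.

After 3 years at 5.28%: 163,750 × 1.17042118329 ≈ 191,656.4688.
Then 3 years at 3.8%: 191,656.4688 × 1.12074547455 ≈ 214,798.1200.

£214,798.12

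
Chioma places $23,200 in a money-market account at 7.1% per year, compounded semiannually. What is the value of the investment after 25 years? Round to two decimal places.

$132,737.35

Growth factor = (1 + 0.0355)^50 ≈ 5.72143754387.
A ≈ 23,200 × 5.72143754387 ≈ 132,737.3510.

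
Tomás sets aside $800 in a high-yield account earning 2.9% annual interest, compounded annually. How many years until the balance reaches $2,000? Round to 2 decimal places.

32.05 years

(1 + 0.029)^t = 2,000/800 = 2.5.
t·ln(1 + 0.029) = ln(2.5); t = 0.91629/0.0285875 ≈ 32.0522.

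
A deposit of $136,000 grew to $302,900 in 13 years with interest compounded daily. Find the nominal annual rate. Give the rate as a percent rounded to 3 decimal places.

The 4745-period growth factor is 302,900/136,000 = 2.22721.
r/365 = 2.22721^(1/4745) − 1 ≈ 0.00016877, so r ≈ 365·0.00016877 = 6.16012%.

6.160%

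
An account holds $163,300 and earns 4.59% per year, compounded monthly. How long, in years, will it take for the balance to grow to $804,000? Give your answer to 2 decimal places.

(1 + 0.003825)^(12t) = 804,000/163,300 = 4.9235.
12t·ln(1 + 0.003825) = ln(4.9235); 12t = 1.594/0.0038177 ≈ 417.5312.
t ≈ 34.7943 years.

34.79 years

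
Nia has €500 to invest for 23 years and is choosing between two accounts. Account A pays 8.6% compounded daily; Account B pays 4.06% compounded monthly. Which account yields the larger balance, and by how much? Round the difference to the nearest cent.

Account A, by €2,343.22

Account A growth factor: (1 + 0.086/365)^8395 ≈ 7.22658807; balance ≈ 3,613.2940.
Account B growth factor: (1 + 0.0406/12)^276 ≈ 2.540151883; balance ≈ 1,270.0759.
Account A is larger by 2,343.2181.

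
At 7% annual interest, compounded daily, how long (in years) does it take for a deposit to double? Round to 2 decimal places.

9.90 years

(1 + 0.000191781)^(365t) = 2.
365t = ln 2 / ln(1 + 0.000191781) ≈ 0.69315/0.000191762 ≈ 3614.6140.
t ≈ 9.9031.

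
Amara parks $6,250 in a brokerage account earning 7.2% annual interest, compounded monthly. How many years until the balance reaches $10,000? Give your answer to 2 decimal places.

6.55 years

We need (1 + 0.006)^(12t) = 1.6, so 12t = ln 1.6 / ln 1.006 ≈ 78.5687.
t ≈ 78.5687/12 = 6.5474 years.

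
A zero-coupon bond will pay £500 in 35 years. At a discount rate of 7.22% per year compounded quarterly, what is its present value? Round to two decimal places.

Periodic rate = 7.22%/4 = 0.01805; 140 periods.
P = 500/(1 + 0.01805)^140 ≈ 500/12.2370055 ≈ 40.8597.

£40.86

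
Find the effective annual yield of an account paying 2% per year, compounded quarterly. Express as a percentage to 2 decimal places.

EAR = (1 + 2%/4)^4 − 1 = (1 + 0.005)^4 − 1.
(1 + 0.005)^4 ≈ 1.020151, so EAR ≈ 2.01505%.

2.02%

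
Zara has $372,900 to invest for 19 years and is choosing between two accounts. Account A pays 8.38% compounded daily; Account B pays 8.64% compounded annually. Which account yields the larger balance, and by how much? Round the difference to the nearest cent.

Account A, by $31,781.23

A: (1 + 0.0838/365)^6935 ≈ 4.913651010464, so 372,900 × 4.913651010464 ≈ 1,832,300.4618.
B: (1 + 0.0864)^19 ≈ 4.828423798174, so 372,900 × 4.828423798174 ≈ 1,800,519.2343.
Difference ≈ 31,781.2275 in favor of A.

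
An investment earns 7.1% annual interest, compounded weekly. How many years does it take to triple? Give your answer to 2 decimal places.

15.48 years

(1 + 0.00136538)^(52t) = 3.
52t = ln 3 / ln(1 + 0.00136538) ≈ 1.0986/0.00136445 ≈ 805.1666.
t ≈ 15.4840.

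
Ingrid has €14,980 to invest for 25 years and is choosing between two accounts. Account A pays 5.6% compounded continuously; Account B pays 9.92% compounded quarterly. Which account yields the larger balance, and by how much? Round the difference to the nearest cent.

Account B, by €112,802.65

Account A growth factor: e^(0.056·25) = e^1.4 ≈ 4.0551999668; balance ≈ 60,746.8955.
Account B growth factor: (1 + 0.0248)^100 ≈ 11.5854170925; balance ≈ 173,549.5480.
Account B is larger by 112,802.6525.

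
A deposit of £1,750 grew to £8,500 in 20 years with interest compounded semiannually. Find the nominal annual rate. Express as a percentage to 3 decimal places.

8.060%

The 40-period growth factor is 8,500/1,750 = 4.85714.
r/2 = 4.85714^(1/40) − 1 ≈ 0.0403022, so r ≈ 2·0.0403022 = 8.06044%.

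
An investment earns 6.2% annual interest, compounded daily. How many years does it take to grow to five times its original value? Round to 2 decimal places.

25.96 years

(1 + 0.000169863)^(365t) = 5.
365t = ln 5 / ln(1 + 0.000169863) ≈ 1.6094/0.000169849 ≈ 9475.7214.
t ≈ 25.9609.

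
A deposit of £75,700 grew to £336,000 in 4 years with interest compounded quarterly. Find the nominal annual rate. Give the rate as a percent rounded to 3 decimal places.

39.049%

(1 + r/4)^16 = 336,000/75,700 = 4.43857.
1 + r/4 = 4.43857^(1/16) ≈ 1.097622, so r/4 ≈ 0.0976218.
r ≈ 4·0.0976218 = 39.04871%.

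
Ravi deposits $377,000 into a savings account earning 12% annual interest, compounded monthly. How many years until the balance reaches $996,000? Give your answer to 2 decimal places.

(1 + 0.01)^(12t) = 996,000/377,000 = 2.6419.
12t·ln(1 + 0.01) = ln(2.6419); 12t = 0.9715/0.00995033 ≈ 97.6352.
t ≈ 8.1363 years.

8.14 years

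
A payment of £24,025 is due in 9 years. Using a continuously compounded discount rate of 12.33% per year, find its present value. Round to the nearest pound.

P = A·e^(−rt) = 24,025·e^(−1.1097).
e^(−1.1097) ≈ 0.3296578436, so P ≈ 7,920.0297.

£7,920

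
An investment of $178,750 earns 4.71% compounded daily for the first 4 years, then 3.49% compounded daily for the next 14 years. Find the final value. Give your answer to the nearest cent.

$351,761.25

Phase 1: 178,750·(1 + 0.0471/365)^1460 ≈ 215,805.1737.
Phase 2: 215,805.1737·(1 + 0.0349/365)^5110 ≈ 351,761.2468.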